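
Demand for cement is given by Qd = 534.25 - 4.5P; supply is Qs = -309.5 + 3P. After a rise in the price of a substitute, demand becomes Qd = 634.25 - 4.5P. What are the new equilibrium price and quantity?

Original equilibrium: P* = 112.5, Q* = 28.
New equilibrium: 634.25 - 4.5P = -309.5 + 3P, so 943.75 = 7.5P and P' = 755/6; Q' = 634.25 − 4.5(755/6) = 68.

P' = 755/6, Q' = 68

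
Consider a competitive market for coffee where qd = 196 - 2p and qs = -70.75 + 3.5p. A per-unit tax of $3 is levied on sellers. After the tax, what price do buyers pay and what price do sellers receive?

Pre-tax equilibrium: p* = 48.5, q* = 99.
Tax on sellers shifts supply to qs = -70.75 + 3.5(p − 3) = -81.25 + 3.5p.
196 - 2p = -81.25 + 3.5p gives buyer price pb = 1109/22; sellers receive ps = 1109/22 − 3 = 1043/22.
New quantity: q = 196 − 2(1109/22) = 1047/11.

Buyers pay 1109/22, sellers receive 1043/22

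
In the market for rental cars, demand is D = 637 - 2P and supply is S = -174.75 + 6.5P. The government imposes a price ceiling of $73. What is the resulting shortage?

Equilibrium price would be P* = 95.5, so the ceiling at 73 binds.
At P = 73: D = 637 − 2(73) = 491, S = -174.75 + 6.5(73) = 299.75.
Shortage = 491 − 299.75 = 191.25.

Shortage = 191.25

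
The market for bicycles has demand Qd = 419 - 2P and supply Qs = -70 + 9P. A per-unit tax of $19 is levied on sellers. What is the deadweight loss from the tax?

Deadweight loss = 3249/11

Pre-tax equilibrium: P* = 489/11, Q* = 3631/11.
Tax on sellers shifts supply to Qs = -70 + 9(P − 19) = -241 + 9P.
419 - 2P = -241 + 9P gives buyer price Pb = 60; sellers receive Ps = 60 − 19 = 41.
New quantity: Q = 419 − 2(60) = 299.
DWL = ½ × 19 × (3631/11 − 299) = 3249/11.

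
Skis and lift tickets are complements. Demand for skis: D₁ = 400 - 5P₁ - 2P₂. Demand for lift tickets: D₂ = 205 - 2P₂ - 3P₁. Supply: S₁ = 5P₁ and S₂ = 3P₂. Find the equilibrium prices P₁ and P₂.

P₁ = 795/22, P₂ = 425/22

Market 1: 400 - 5P₁ - 2P₂ = 5P₁ → 10P₁ + 2P₂ = 400.
Market 2: 5P₂ + 3P₁ = 205.
Eliminating P₂: 5×(1) − 2×(2) gives 44P₁ = 1590, so P₁ = 795/22.
Back-substitute into (2): P₂ = (205 − 3×795/22) / 5 = 425/22.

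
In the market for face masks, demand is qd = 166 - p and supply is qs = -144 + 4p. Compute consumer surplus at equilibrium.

Equilibrium: 166 - p = -144 + 4p gives p* = 62, q* = 104.
Demand choke price (qd = 0): p = 166.
CS = ½(166 − 62)(104) = 5408.

Consumer surplus = 5408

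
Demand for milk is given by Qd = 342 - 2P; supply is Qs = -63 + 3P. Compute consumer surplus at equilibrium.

Equilibrium: 342 - 2P = -63 + 3P gives P* = 81, Q* = 180.
Demand choke price (Qd = 0): P = 171.
CS = ½(171 − 81)(180) = 8100.

Consumer surplus = 8100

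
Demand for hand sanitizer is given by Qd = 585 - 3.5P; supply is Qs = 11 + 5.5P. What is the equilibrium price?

P* = 574/9

Set Qd = Qs: 585 - 3.5P = 11 + 5.5P.
574 = 9P, so P* = 574/9.
Q* = 585 − 3.5(574/9) = 3256/9.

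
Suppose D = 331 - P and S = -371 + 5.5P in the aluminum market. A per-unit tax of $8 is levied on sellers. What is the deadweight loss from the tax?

Pre-tax equilibrium: P* = 108, Q* = 223.
Tax on sellers shifts supply to S = -371 + 5.5(P − 8) = -415 + 5.5P.
331 - P = -415 + 5.5P gives buyer price Pb = 1492/13; sellers receive Ps = 1492/13 − 8 = 1388/13.
New quantity: Q = 331 − 1(1492/13) = 2811/13.
DWL = ½ × 8 × (223 − 2811/13) = 352/13.

Deadweight loss = 352/13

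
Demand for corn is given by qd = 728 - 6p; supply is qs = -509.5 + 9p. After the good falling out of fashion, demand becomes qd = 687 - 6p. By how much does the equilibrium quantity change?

Original equilibrium: p* = 82.5, q* = 233.
New equilibrium: 687 - 6p = -509.5 + 9p, so 1196.5 = 15p and p' = 2393/30; q' = 687 − 6(2393/30) = 208.4.
Change in quantity: 208.4 − 233 = -24.6.

Δq = -24.6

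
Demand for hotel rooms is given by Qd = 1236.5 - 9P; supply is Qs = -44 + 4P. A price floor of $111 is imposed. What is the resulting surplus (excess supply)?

Equilibrium price would be P* = 98.5, so the floor at 111 binds.
At P = 111: Qd = 237.5, Qs = 400.
Surplus = 400 − 237.5 = 162.5.

Surplus = 162.5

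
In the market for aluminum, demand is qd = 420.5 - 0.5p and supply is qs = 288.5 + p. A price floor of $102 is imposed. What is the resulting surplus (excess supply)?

Surplus = 21

Equilibrium price would be p* = 88, so the floor at 102 binds.
At p = 102: qd = 369.5, qs = 390.5.
Surplus = 390.5 − 369.5 = 21.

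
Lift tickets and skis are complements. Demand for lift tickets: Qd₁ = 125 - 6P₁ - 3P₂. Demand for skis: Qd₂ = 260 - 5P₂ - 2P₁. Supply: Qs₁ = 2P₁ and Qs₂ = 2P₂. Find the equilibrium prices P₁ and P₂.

P₁ = 1.9, P₂ = 36.6

Market 1: 125 - 6P₁ - 3P₂ = 2P₁ → 8P₁ + 3P₂ = 125.
Market 2: 7P₂ + 2P₁ = 260.
Eliminating P₂: 7×(1) − 3×(2) gives 50P₁ = 95, so P₁ = 1.9.
Back-substitute into (2): P₂ = (260 − 2×1.9) / 7 = 36.6.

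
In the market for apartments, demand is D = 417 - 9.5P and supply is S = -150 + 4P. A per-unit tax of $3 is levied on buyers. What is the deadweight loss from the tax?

Deadweight loss = 38/3

Pre-tax equilibrium: P* = 42, Q* = 18.
Tax on buyers shifts demand to D = 417 − 9.5(P + 3) = 388.5 - 9.5P.
388.5 - 9.5P = -150 + 4P gives seller price Ps = 359/9; buyers pay Pb = 359/9 + 3 = 386/9.
New quantity: Q = 417 − 9.5(386/9) = 86/9.
DWL = ½ × 3 × (18 − 86/9) = 38/3.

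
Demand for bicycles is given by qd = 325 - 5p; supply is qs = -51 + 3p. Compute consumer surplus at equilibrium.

Consumer surplus = 810

Equilibrium: 325 - 5p = -51 + 3p gives p* = 47, q* = 90.
Demand choke price (qd = 0): p = 65.
CS = ½(65 − 47)(90) = 810.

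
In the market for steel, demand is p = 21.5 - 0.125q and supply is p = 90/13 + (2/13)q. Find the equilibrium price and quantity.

Set the two price expressions equal: 21.5 - 0.125q = 90/13 + (2/13)q.
379/26 = (29/104)q, so q* = 1516/29.
p* = 21.5 − (0.125)(1516/29) = 434/29.

p* = 434/29, q* = 1516/29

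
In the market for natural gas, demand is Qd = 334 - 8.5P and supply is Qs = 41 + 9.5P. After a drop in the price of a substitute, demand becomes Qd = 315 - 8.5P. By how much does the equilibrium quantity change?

ΔQ = -361/36

Original equilibrium: P* = 293/18, Q* = 7043/36.
New equilibrium: 315 - 8.5P = 41 + 9.5P, so 274 = 18P and P' = 137/9; Q' = 315 − 8.5(137/9) = 3341/18.
Change in quantity: 3341/18 − 7043/36 = -361/36.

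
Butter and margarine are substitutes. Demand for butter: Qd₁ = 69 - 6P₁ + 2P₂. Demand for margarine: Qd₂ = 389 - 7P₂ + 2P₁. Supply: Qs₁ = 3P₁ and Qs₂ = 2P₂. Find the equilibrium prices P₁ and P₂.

Market 1: 69 - 6P₁ + 2P₂ = 3P₁ → 9P₁ - 2P₂ = 69.
Market 2: 9P₂ - 2P₁ = 389.
Eliminating P₂: 9×(1) + 2×(2) gives 77P₁ = 1399, so P₁ = 1399/77.
Back-substitute into (2): P₂ = (389 + 2×1399/77) / 9 = 3639/77.

P₁ = 1399/77, P₂ = 3639/77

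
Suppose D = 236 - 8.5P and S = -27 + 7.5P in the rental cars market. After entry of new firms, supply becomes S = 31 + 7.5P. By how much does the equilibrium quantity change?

Original equilibrium: P* = 16.4375, Q* = 96.28125.
New equilibrium: 236 - 8.5P = 31 + 7.5P, so 205 = 16P and P' = 12.8125; Q' = 236 − 8.5(12.8125) = 127.09375.
Change in quantity: 127.09375 − 96.28125 = 30.8125.

ΔQ = 30.8125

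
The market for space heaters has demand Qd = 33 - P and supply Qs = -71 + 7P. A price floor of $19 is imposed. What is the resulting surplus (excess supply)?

Equilibrium price would be P* = 13, so the floor at 19 binds.
At P = 19: Qd = 14, Qs = 62.
Surplus = 62 − 14 = 48.

Surplus = 48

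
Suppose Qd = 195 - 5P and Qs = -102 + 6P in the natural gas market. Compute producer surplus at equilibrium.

Producer surplus = 300

Equilibrium: 195 - 5P = -102 + 6P gives P* = 27, Q* = 60.
Supply starts at P = 17 (where Qs = 0).
PS = ½(27 − 17)(60) = 300.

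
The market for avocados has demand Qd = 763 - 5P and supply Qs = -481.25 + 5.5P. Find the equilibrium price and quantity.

P* = 118.5, Q* = 170.5

Set Qd = Qs: 763 - 5P = -481.25 + 5.5P.
1244.25 = 10.5P, so P* = 118.5.
Q* = 763 − 5(118.5) = 170.5.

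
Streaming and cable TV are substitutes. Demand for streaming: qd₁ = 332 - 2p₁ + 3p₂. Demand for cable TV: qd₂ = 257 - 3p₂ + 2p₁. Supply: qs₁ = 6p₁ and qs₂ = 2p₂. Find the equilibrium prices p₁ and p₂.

Market 1: 332 - 2p₁ + 3p₂ = 6p₁ → 8p₁ - 3p₂ = 332.
Market 2: 5p₂ - 2p₁ = 257.
Eliminating p₂: 5×(1) + 3×(2) gives 34p₁ = 2431, so p₁ = 71.5.
Back-substitute into (2): p₂ = (257 + 2×71.5) / 5 = 80.

p₁ = 71.5, p₂ = 80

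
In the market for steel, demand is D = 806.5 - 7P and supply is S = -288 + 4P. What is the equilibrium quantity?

Q* = 110

Set D = S: 806.5 - 7P = -288 + 4P.
1094.5 = 11P, so P* = 99.5.
Q* = 806.5 − 7(99.5) = 110.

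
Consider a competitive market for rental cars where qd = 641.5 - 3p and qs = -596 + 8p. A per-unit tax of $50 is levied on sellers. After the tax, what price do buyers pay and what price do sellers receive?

Buyers pay 3275/22, sellers receive 2175/22

Pre-tax equilibrium: p* = 112.5, q* = 304.
Tax on sellers shifts supply to qs = -596 + 8(p − 50) = -996 + 8p.
641.5 - 3p = -996 + 8p gives buyer price pb = 3275/22; sellers receive ps = 3275/22 − 50 = 2175/22.
New quantity: q = 641.5 − 3(3275/22) = 2144/11.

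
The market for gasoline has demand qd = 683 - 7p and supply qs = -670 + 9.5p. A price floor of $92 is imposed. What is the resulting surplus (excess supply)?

Surplus = 165

Equilibrium price would be p* = 82, so the floor at 92 binds.
At p = 92: qd = 39, qs = 204.
Surplus = 204 − 39 = 165.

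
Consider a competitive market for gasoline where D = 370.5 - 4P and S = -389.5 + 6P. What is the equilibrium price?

P* = 76

Set D = S: 370.5 - 4P = -389.5 + 6P.
760 = 10P, so P* = 76.
Q* = 370.5 − 4(76) = 66.5.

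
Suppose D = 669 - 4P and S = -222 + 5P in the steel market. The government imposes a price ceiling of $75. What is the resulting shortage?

Shortage = 216

Equilibrium price would be P* = 99, so the ceiling at 75 binds.
At P = 75: D = 669 − 4(75) = 369, S = -222 + 5(75) = 153.
Shortage = 369 − 153 = 216.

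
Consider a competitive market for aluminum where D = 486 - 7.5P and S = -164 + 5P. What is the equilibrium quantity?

Q* = 96

Set D = S: 486 - 7.5P = -164 + 5P.
650 = 12.5P, so P* = 52.
Q* = 486 − 7.5(52) = 96.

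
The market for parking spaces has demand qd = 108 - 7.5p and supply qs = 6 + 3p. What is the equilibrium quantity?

Set qd = qs: 108 - 7.5p = 6 + 3p.
102 = 10.5p, so p* = 68/7.
q* = 108 − 7.5(68/7) = 246/7.

q* = 246/7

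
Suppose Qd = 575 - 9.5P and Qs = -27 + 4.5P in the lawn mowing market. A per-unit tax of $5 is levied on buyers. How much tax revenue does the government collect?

Pre-tax equilibrium: P* = 43, Q* = 166.5.
Tax on buyers shifts demand to Qd = 575 − 9.5(P + 5) = 527.5 - 9.5P.
527.5 - 9.5P = -27 + 4.5P gives seller price Ps = 1109/28; buyers pay Pb = 1109/28 + 5 = 1249/28.
New quantity: Q = 575 − 9.5(1249/28) = 8469/56.
Revenue = 5 × 8469/56 = 42345/56.

Tax revenue = 42345/56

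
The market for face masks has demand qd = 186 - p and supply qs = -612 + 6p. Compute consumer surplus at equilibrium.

Equilibrium: 186 - p = -612 + 6p gives p* = 114, q* = 72.
Demand choke price (qd = 0): p = 186.
CS = ½(186 − 114)(72) = 2592.

Consumer surplus = 2592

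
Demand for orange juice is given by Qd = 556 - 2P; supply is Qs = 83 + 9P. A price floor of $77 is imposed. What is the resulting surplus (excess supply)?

Surplus = 374

Equilibrium price would be P* = 43, so the floor at 77 binds.
At P = 77: Qd = 402, Qs = 776.
Surplus = 776 − 402 = 374.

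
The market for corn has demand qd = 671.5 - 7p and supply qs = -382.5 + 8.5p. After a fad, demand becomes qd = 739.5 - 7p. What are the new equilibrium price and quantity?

Original equilibrium: p* = 68, q* = 195.5.
New equilibrium: 739.5 - 7p = -382.5 + 8.5p, so 1122 = 15.5p and p' = 2244/31; q' = 739.5 − 7(2244/31) = 14433/62.

p' = 2244/31, q' = 14433/62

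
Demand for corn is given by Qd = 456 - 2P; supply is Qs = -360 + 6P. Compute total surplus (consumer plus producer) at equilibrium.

Equilibrium: 456 - 2P = -360 + 6P gives P* = 102, Q* = 252.
Demand choke price: P = 228; supply starts at P = 60.
CS = ½(228 − 102)(252) = 15876; PS = ½(102 − 60)(252) = 5292.

Total surplus = 21168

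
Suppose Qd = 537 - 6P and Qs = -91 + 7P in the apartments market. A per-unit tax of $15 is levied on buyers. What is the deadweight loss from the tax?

Deadweight loss = 4725/13

Pre-tax equilibrium: P* = 628/13, Q* = 3213/13.
Tax on buyers shifts demand to Qd = 537 − 6(P + 15) = 447 - 6P.
447 - 6P = -91 + 7P gives seller price Ps = 538/13; buyers pay Pb = 538/13 + 15 = 733/13.
New quantity: Q = 537 − 6(733/13) = 2583/13.
DWL = ½ × 15 × (3213/13 − 2583/13) = 4725/13.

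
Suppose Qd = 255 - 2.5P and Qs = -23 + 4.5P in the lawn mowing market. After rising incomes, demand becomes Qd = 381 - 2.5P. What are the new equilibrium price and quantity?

P' = 404/7, Q' = 1657/7

Original equilibrium: P* = 278/7, Q* = 1090/7.
New equilibrium: 381 - 2.5P = -23 + 4.5P, so 404 = 7P and P' = 404/7; Q' = 381 − 2.5(404/7) = 1657/7.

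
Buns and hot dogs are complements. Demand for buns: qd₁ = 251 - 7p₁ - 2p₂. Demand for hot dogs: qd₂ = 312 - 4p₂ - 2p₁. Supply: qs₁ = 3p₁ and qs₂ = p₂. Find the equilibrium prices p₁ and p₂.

Market 1: 251 - 7p₁ - 2p₂ = 3p₁ → 10p₁ + 2p₂ = 251.
Market 2: 5p₂ + 2p₁ = 312.
Eliminating p₂: 5×(1) − 2×(2) gives 46p₁ = 631, so p₁ = 631/46.
Back-substitute into (2): p₂ = (312 − 2×631/46) / 5 = 1309/23.

p₁ = 631/46, p₂ = 1309/23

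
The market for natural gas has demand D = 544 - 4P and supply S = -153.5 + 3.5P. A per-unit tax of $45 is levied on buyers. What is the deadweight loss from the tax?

Pre-tax equilibrium: P* = 93, Q* = 172.
Tax on buyers shifts demand to D = 544 − 4(P + 45) = 364 - 4P.
364 - 4P = -153.5 + 3.5P gives seller price Ps = 69; buyers pay Pb = 69 + 45 = 114.
New quantity: Q = 544 − 4(114) = 88.
DWL = ½ × 45 × (172 − 88) = 1890.

Deadweight loss = 1890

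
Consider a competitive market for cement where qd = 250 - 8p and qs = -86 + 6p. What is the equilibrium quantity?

q* = 58

Set qd = qs: 250 - 8p = -86 + 6p.
336 = 14p, so p* = 24.
q* = 250 − 8(24) = 58.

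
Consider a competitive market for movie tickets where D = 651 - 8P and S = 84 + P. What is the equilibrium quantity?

Q* = 147

Set D = S: 651 - 8P = 84 + P.
567 = 9P, so P* = 63.
Q* = 651 − 8(63) = 147.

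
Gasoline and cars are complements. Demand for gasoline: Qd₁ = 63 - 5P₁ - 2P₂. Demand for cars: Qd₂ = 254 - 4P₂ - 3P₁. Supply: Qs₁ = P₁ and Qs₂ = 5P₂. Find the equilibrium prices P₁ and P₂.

P₁ = 59/48, P₂ = 27.8125

Market 1: 63 - 5P₁ - 2P₂ = P₁ → 6P₁ + 2P₂ = 63.
Market 2: 9P₂ + 3P₁ = 254.
Eliminating P₂: 9×(1) − 2×(2) gives 48P₁ = 59, so P₁ = 59/48.
Back-substitute into (2): P₂ = (254 − 3×59/48) / 9 = 27.8125.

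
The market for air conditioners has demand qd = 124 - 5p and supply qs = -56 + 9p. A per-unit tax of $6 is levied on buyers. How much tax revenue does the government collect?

Pre-tax equilibrium: p* = 90/7, q* = 418/7.
Tax on buyers shifts demand to qd = 124 − 5(p + 6) = 94 - 5p.
94 - 5p = -56 + 9p gives seller price ps = 75/7; buyers pay pb = 75/7 + 6 = 117/7.
New quantity: q = 124 − 5(117/7) = 283/7.
Revenue = 6 × 283/7 = 1698/7.

Tax revenue = 1698/7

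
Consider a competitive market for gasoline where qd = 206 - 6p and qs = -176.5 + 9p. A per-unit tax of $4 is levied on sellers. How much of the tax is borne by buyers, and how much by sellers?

Buyers bear $2.4, sellers bear $1.6

Pre-tax equilibrium: p* = 25.5, q* = 53.
Tax on sellers shifts supply to qs = -176.5 + 9(p − 4) = -212.5 + 9p.
206 - 6p = -212.5 + 9p gives buyer price pb = 27.9; sellers receive ps = 27.9 − 4 = 23.9.
New quantity: q = 206 − 6(27.9) = 38.6.
Buyer burden = 27.9 − 25.5 = 2.4; seller burden = 25.5 − 23.9 = 1.6.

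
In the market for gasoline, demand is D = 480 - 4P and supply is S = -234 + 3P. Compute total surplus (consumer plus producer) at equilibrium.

Equilibrium: 480 - 4P = -234 + 3P gives P* = 102, Q* = 72.
Demand choke price: P = 120; supply starts at P = 78.
CS = ½(120 − 102)(72) = 648; PS = ½(102 − 78)(72) = 864.

Total surplus = 1512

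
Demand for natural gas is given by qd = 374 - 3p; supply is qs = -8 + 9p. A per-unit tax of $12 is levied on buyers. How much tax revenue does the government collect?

Tax revenue = 3018

Pre-tax equilibrium: p* = 191/6, q* = 278.5.
Tax on buyers shifts demand to qd = 374 − 3(p + 12) = 338 - 3p.
338 - 3p = -8 + 9p gives seller price ps = 173/6; buyers pay pb = 173/6 + 12 = 245/6.
New quantity: q = 374 − 3(245/6) = 251.5.
Revenue = 12 × 251.5 = 3018.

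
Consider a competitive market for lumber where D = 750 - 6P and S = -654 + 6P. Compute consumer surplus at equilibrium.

Consumer surplus = 192

Equilibrium: 750 - 6P = -654 + 6P gives P* = 117, Q* = 48.
Demand choke price (D = 0): P = 125.
CS = ½(125 − 117)(48) = 192.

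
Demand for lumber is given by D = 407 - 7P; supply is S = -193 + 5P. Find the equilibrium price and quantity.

P* = 50, Q* = 57

Set D = S: 407 - 7P = -193 + 5P.
600 = 12P, so P* = 50.
Q* = 407 − 7(50) = 57.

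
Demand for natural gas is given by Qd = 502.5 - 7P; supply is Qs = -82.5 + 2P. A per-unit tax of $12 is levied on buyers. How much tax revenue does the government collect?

Tax revenue = 346

Pre-tax equilibrium: P* = 65, Q* = 47.5.
Tax on buyers shifts demand to Qd = 502.5 − 7(P + 12) = 418.5 - 7P.
418.5 - 7P = -82.5 + 2P gives seller price Ps = 167/3; buyers pay Pb = 167/3 + 12 = 203/3.
New quantity: Q = 502.5 − 7(203/3) = 173/6.
Revenue = 12 × 173/6 = 346.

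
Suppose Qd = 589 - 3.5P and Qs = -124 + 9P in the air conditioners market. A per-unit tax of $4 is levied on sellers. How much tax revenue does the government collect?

Pre-tax equilibrium: P* = 57.04, Q* = 389.36.
Tax on sellers shifts supply to Qs = -124 + 9(P − 4) = -160 + 9P.
589 - 3.5P = -160 + 9P gives buyer price Pb = 59.92; sellers receive Ps = 59.92 − 4 = 55.92.
New quantity: Q = 589 − 3.5(59.92) = 379.28.
Revenue = 4 × 379.28 = 1517.12.

Tax revenue = 1517.12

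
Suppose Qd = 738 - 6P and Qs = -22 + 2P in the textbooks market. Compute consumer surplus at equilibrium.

Consumer surplus = 2352

Equilibrium: 738 - 6P = -22 + 2P gives P* = 95, Q* = 168.
Demand choke price (Qd = 0): P = 123.
CS = ½(123 − 95)(168) = 2352.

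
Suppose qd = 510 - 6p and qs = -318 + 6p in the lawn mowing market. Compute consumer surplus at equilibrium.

Equilibrium: 510 - 6p = -318 + 6p gives p* = 69, q* = 96.
Demand choke price (qd = 0): p = 85.
CS = ½(85 − 69)(96) = 768.

Consumer surplus = 768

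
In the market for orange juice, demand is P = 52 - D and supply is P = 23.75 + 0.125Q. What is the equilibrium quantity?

Set the two price expressions equal: 52 - Q = 23.75 + 0.125Q.
28.25 = 1.125Q, so Q* = 226/9.
P* = 52 − (1)(226/9) = 242/9.

Q* = 226/9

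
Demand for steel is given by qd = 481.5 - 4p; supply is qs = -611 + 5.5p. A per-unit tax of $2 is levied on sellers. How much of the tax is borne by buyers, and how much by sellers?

Pre-tax equilibrium: p* = 115, q* = 21.5.
Tax on sellers shifts supply to qs = -611 + 5.5(p − 2) = -622 + 5.5p.
481.5 - 4p = -622 + 5.5p gives buyer price pb = 2207/19; sellers receive ps = 2207/19 − 2 = 2169/19.
New quantity: q = 481.5 − 4(2207/19) = 641/38.
Buyer burden = 2207/19 − 115 = 22/19; seller burden = 115 − 2169/19 = 16/19.

Buyers bear 22/19, sellers bear 16/19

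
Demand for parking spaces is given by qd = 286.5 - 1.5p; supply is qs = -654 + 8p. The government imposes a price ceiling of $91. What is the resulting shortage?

Shortage = 76

Equilibrium price would be p* = 99, so the ceiling at 91 binds.
At p = 91: qd = 286.5 − 1.5(91) = 150, qs = -654 + 8(91) = 74.
Shortage = 150 − 74 = 76.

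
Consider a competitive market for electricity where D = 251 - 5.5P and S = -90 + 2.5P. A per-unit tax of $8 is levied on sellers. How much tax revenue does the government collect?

Tax revenue = 22.5

Pre-tax equilibrium: P* = 42.625, Q* = 16.5625.
Tax on sellers shifts supply to S = -90 + 2.5(P − 8) = -110 + 2.5P.
251 - 5.5P = -110 + 2.5P gives buyer price Pb = 45.125; sellers receive Ps = 45.125 − 8 = 37.125.
New quantity: Q = 251 − 5.5(45.125) = 2.8125.
Revenue = 8 × 2.8125 = 22.5.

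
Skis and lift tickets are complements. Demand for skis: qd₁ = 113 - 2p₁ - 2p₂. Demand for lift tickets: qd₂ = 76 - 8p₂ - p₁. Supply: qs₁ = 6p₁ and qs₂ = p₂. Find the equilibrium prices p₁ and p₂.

p₁ = 173/14, p₂ = 99/14

Market 1: 113 - 2p₁ - 2p₂ = 6p₁ → 8p₁ + 2p₂ = 113.
Market 2: 9p₂ + p₁ = 76.
Eliminating p₂: 9×(1) − 2×(2) gives 70p₁ = 865, so p₁ = 173/14.
Back-substitute into (2): p₂ = (76 − 1×173/14) / 9 = 99/14.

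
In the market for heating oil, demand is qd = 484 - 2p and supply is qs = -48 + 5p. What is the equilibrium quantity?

q* = 332

Set qd = qs: 484 - 2p = -48 + 5p.
532 = 7p, so p* = 76.
q* = 484 − 2(76) = 332.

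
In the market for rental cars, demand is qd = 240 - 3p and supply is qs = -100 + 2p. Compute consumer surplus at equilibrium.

Consumer surplus = 216

Equilibrium: 240 - 3p = -100 + 2p gives p* = 68, q* = 36.
Demand choke price (qd = 0): p = 80.
CS = ½(80 − 68)(36) = 216.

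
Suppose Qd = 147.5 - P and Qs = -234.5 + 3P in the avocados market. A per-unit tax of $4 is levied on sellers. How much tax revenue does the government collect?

Pre-tax equilibrium: P* = 95.5, Q* = 52.
Tax on sellers shifts supply to Qs = -234.5 + 3(P − 4) = -246.5 + 3P.
147.5 - P = -246.5 + 3P gives buyer price Pb = 98.5; sellers receive Ps = 98.5 − 4 = 94.5.
New quantity: Q = 147.5 − 1(98.5) = 49.
Revenue = 4 × 49 = 196.

Tax revenue = 196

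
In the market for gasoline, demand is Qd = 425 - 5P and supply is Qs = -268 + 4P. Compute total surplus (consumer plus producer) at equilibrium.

Equilibrium: 425 - 5P = -268 + 4P gives P* = 77, Q* = 40.
Demand choke price: P = 85; supply starts at P = 67.
CS = ½(85 − 77)(40) = 160; PS = ½(77 − 67)(40) = 200.

Total surplus = 360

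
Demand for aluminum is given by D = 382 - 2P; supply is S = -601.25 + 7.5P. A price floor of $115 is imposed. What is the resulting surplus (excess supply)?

Equilibrium price would be P* = 103.5, so the floor at 115 binds.
At P = 115: D = 152, S = 261.25.
Surplus = 261.25 − 152 = 109.25.

Surplus = 109.25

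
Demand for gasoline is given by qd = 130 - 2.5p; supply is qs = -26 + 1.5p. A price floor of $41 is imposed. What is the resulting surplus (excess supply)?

Surplus = 8

Equilibrium price would be p* = 39, so the floor at 41 binds.
At p = 41: qd = 27.5, qs = 35.5.
Surplus = 35.5 − 27.5 = 8.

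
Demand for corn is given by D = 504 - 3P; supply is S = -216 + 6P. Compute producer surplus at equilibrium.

Producer surplus = 5808

Equilibrium: 504 - 3P = -216 + 6P gives P* = 80, Q* = 264.
Supply starts at P = 36 (where S = 0).
PS = ½(80 − 36)(264) = 5808.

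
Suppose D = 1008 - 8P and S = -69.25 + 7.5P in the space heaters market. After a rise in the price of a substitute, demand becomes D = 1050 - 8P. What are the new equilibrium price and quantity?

Original equilibrium: P* = 69.5, Q* = 452.
New equilibrium: 1050 - 8P = -69.25 + 7.5P, so 1119.25 = 15.5P and P' = 4477/62; Q' = 1050 − 8(4477/62) = 14642/31.

P' = 4477/62, Q' = 14642/31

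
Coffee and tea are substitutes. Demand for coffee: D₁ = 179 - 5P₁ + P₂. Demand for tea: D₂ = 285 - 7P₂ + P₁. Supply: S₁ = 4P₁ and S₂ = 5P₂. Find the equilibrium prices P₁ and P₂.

P₁ = 2433/107, P₂ = 2744/107

Market 1: 179 - 5P₁ + P₂ = 4P₁ → 9P₁ - P₂ = 179.
Market 2: 12P₂ - P₁ = 285.
Eliminating P₂: 12×(1) + 1×(2) gives 107P₁ = 2433, so P₁ = 2433/107.
Back-substitute into (2): P₂ = (285 + 1×2433/107) / 12 = 2744/107.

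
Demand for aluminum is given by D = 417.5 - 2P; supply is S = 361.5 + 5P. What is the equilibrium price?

Set D = S: 417.5 - 2P = 361.5 + 5P.
56 = 7P, so P* = 8.
Q* = 417.5 − 2(8) = 401.5.

P* = 8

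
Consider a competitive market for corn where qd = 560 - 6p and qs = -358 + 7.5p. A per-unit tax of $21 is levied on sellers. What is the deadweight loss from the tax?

Deadweight loss = 735

Pre-tax equilibrium: p* = 68, q* = 152.
Tax on sellers shifts supply to qs = -358 + 7.5(p − 21) = -515.5 + 7.5p.
560 - 6p = -515.5 + 7.5p gives buyer price pb = 239/3; sellers receive ps = 239/3 − 21 = 176/3.
New quantity: q = 560 − 6(239/3) = 82.
DWL = ½ × 21 × (152 − 82) = 735.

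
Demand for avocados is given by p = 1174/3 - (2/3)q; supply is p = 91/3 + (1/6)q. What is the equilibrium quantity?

q* = 433.2

Set the two price expressions equal: 1174/3 - (2/3)q = 91/3 + (1/6)q.
361 = (5/6)q, so q* = 433.2.
p* = 1174/3 − (2/3)(433.2) = 1538/15.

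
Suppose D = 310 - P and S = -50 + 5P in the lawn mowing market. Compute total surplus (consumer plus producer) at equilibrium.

Equilibrium: 310 - P = -50 + 5P gives P* = 60, Q* = 250.
Demand choke price: P = 310; supply starts at P = 10.
CS = ½(310 − 60)(250) = 31250; PS = ½(60 − 10)(250) = 6250.

Total surplus = 37500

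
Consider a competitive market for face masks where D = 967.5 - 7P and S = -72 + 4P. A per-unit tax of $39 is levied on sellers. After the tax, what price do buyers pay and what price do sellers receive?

Buyers pay 2391/22, sellers receive 1533/22

Pre-tax equilibrium: P* = 94.5, Q* = 306.
Tax on sellers shifts supply to S = -72 + 4(P − 39) = -228 + 4P.
967.5 - 7P = -228 + 4P gives buyer price Pb = 2391/22; sellers receive Ps = 2391/22 − 39 = 1533/22.
New quantity: Q = 967.5 − 7(2391/22) = 2274/11.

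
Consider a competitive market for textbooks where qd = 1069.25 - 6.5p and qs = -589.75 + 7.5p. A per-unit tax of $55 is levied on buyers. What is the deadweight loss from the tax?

Pre-tax equilibrium: p* = 118.5, q* = 299.
Tax on buyers shifts demand to qd = 1069.25 − 6.5(p + 55) = 711.75 - 6.5p.
711.75 - 6.5p = -589.75 + 7.5p gives seller price ps = 2603/28; buyers pay pb = 2603/28 + 55 = 4143/28.
New quantity: q = 1069.25 − 6.5(4143/28) = 6019/56.
DWL = ½ × 55 × (299 − 6019/56) = 589875/112.

Deadweight loss = 589875/112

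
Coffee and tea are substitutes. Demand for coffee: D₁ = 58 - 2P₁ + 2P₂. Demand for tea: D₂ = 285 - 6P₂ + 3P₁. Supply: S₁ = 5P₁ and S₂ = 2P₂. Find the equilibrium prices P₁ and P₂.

Market 1: 58 - 2P₁ + 2P₂ = 5P₁ → 7P₁ - 2P₂ = 58.
Market 2: 8P₂ - 3P₁ = 285.
Eliminating P₂: 8×(1) + 2×(2) gives 50P₁ = 1034, so P₁ = 20.68.
Back-substitute into (2): P₂ = (285 + 3×20.68) / 8 = 43.38.

P₁ = 20.68, P₂ = 43.38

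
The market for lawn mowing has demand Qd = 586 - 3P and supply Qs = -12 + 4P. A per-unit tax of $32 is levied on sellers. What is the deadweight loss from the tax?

Pre-tax equilibrium: P* = 598/7, Q* = 2308/7.
Tax on sellers shifts supply to Qs = -12 + 4(P − 32) = -140 + 4P.
586 - 3P = -140 + 4P gives buyer price Pb = 726/7; sellers receive Ps = 726/7 − 32 = 502/7.
New quantity: Q = 586 − 3(726/7) = 1924/7.
DWL = ½ × 32 × (2308/7 − 1924/7) = 6144/7.

Deadweight loss = 6144/7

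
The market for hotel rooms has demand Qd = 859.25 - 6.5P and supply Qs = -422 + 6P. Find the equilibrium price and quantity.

P* = 102.5, Q* = 193

Set Qd = Qs: 859.25 - 6.5P = -422 + 6P.
1281.25 = 12.5P, so P* = 102.5.
Q* = 859.25 − 6.5(102.5) = 193.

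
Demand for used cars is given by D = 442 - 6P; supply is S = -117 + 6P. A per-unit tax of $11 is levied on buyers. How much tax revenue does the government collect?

Pre-tax equilibrium: P* = 559/12, Q* = 162.5.
Tax on buyers shifts demand to D = 442 − 6(P + 11) = 376 - 6P.
376 - 6P = -117 + 6P gives seller price Ps = 493/12; buyers pay Pb = 493/12 + 11 = 625/12.
New quantity: Q = 442 − 6(625/12) = 129.5.
Revenue = 11 × 129.5 = 1424.5.

Tax revenue = 1424.5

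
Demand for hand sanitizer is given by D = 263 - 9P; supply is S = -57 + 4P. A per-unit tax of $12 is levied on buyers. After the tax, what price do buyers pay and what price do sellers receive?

Buyers pay 368/13, sellers receive 212/13

Pre-tax equilibrium: P* = 320/13, Q* = 539/13.
Tax on buyers shifts demand to D = 263 − 9(P + 12) = 155 - 9P.
155 - 9P = -57 + 4P gives seller price Ps = 212/13; buyers pay Pb = 212/13 + 12 = 368/13.
New quantity: Q = 263 − 9(368/13) = 107/13.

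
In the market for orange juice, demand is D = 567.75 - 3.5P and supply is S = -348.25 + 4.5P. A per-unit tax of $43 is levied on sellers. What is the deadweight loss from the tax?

Deadweight loss = 1820.109375

Pre-tax equilibrium: P* = 114.5, Q* = 167.
Tax on sellers shifts supply to S = -348.25 + 4.5(P − 43) = -541.75 + 4.5P.
567.75 - 3.5P = -541.75 + 4.5P gives buyer price Pb = 138.6875; sellers receive Ps = 138.6875 − 43 = 95.6875.
New quantity: Q = 567.75 − 3.5(138.6875) = 82.34375.
DWL = ½ × 43 × (167 − 82.34375) = 1820.109375.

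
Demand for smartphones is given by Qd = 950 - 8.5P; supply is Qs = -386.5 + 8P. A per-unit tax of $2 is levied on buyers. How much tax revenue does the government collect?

Tax revenue = 16715/33

Pre-tax equilibrium: P* = 81, Q* = 261.5.
Tax on buyers shifts demand to Qd = 950 − 8.5(P + 2) = 933 - 8.5P.
933 - 8.5P = -386.5 + 8P gives seller price Ps = 2639/33; buyers pay Pb = 2639/33 + 2 = 2705/33.
New quantity: Q = 950 − 8.5(2705/33) = 16715/66.
Revenue = 2 × 16715/66 = 16715/33.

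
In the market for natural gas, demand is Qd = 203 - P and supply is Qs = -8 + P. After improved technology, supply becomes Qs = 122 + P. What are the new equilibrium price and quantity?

Original equilibrium: P* = 105.5, Q* = 97.5.
New equilibrium: 203 - P = 122 + P, so 81 = 2P and P' = 40.5; Q' = 203 − 1(40.5) = 162.5.

P' = 40.5, Q' = 162.5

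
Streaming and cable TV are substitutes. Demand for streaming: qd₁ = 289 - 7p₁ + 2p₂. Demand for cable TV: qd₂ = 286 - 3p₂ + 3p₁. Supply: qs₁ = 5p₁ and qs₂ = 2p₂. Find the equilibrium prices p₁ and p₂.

p₁ = 2017/54, p₂ = 1433/18

Market 1: 289 - 7p₁ + 2p₂ = 5p₁ → 12p₁ - 2p₂ = 289.
Market 2: 5p₂ - 3p₁ = 286.
Eliminating p₂: 5×(1) + 2×(2) gives 54p₁ = 2017, so p₁ = 2017/54.
Back-substitute into (2): p₂ = (286 + 3×2017/54) / 5 = 1433/18.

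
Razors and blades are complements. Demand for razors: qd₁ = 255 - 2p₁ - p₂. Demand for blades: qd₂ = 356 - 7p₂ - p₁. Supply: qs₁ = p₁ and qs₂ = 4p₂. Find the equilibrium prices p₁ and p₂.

Market 1: 255 - 2p₁ - p₂ = p₁ → 3p₁ + p₂ = 255.
Market 2: 11p₂ + p₁ = 356.
Eliminating p₂: 11×(1) − 1×(2) gives 32p₁ = 2449, so p₁ = 76.53125.
Back-substitute into (2): p₂ = (356 − 1×76.53125) / 11 = 25.40625.

p₁ = 76.53125, p₂ = 25.40625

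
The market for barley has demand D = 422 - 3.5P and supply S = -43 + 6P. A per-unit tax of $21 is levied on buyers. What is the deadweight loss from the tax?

Pre-tax equilibrium: P* = 930/19, Q* = 4763/19.
Tax on buyers shifts demand to D = 422 − 3.5(P + 21) = 348.5 - 3.5P.
348.5 - 3.5P = -43 + 6P gives seller price Ps = 783/19; buyers pay Pb = 783/19 + 21 = 1182/19.
New quantity: Q = 422 − 3.5(1182/19) = 3881/19.
DWL = ½ × 21 × (4763/19 − 3881/19) = 9261/19.

Deadweight loss = 9261/19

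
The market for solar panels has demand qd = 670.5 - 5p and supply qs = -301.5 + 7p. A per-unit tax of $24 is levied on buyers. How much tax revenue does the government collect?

Pre-tax equilibrium: p* = 81, q* = 265.5.
Tax on buyers shifts demand to qd = 670.5 − 5(p + 24) = 550.5 - 5p.
550.5 - 5p = -301.5 + 7p gives seller price ps = 71; buyers pay pb = 71 + 24 = 95.
New quantity: q = 670.5 − 5(95) = 195.5.
Revenue = 24 × 195.5 = 4692.

Tax revenue = 4692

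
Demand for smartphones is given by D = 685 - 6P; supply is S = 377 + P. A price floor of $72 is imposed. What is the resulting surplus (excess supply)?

Equilibrium price would be P* = 44, so the floor at 72 binds.
At P = 72: D = 253, S = 449.
Surplus = 449 − 253 = 196.

Surplus = 196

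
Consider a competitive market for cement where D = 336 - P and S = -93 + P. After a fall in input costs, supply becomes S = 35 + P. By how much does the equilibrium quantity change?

Original equilibrium: P* = 214.5, Q* = 121.5.
New equilibrium: 336 - P = 35 + P, so 301 = 2P and P' = 150.5; Q' = 336 − 1(150.5) = 185.5.
Change in quantity: 185.5 − 121.5 = 64.

ΔQ = 64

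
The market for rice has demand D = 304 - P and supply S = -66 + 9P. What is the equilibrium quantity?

Q* = 267

Set D = S: 304 - P = -66 + 9P.
370 = 10P, so P* = 37.
Q* = 304 − 1(37) = 267.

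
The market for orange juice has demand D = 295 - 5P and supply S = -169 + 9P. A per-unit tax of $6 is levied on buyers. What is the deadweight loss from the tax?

Deadweight loss = 405/7

Pre-tax equilibrium: P* = 232/7, Q* = 905/7.
Tax on buyers shifts demand to D = 295 − 5(P + 6) = 265 - 5P.
265 - 5P = -169 + 9P gives seller price Ps = 31; buyers pay Pb = 31 + 6 = 37.
New quantity: Q = 295 − 5(37) = 110.
DWL = ½ × 6 × (905/7 − 110) = 405/7.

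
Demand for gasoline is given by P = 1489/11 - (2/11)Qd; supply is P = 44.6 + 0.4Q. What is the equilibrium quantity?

Set the two price expressions equal: 1489/11 - (2/11)Q = 44.6 + 0.4Q.
4992/55 = (32/55)Q, so Q* = 156.
P* = 1489/11 − (2/11)(156) = 107.

Q* = 156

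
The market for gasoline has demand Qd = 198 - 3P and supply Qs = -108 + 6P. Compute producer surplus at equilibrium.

Equilibrium: 198 - 3P = -108 + 6P gives P* = 34, Q* = 96.
Supply starts at P = 18 (where Qs = 0).
PS = ½(34 − 18)(96) = 768.

Producer surplus = 768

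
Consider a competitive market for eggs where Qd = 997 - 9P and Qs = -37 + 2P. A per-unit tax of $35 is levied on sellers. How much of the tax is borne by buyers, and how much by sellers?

Buyers bear 70/11, sellers bear 315/11

Pre-tax equilibrium: P* = 94, Q* = 151.
Tax on sellers shifts supply to Qs = -37 + 2(P − 35) = -107 + 2P.
997 - 9P = -107 + 2P gives buyer price Pb = 1104/11; sellers receive Ps = 1104/11 − 35 = 719/11.
New quantity: Q = 997 − 9(1104/11) = 1031/11.
Buyer burden = 1104/11 − 94 = 70/11; seller burden = 94 − 719/11 = 315/11.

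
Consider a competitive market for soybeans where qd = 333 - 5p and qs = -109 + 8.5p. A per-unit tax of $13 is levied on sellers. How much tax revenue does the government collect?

Pre-tax equilibrium: p* = 884/27, q* = 4571/27.
Tax on sellers shifts supply to qs = -109 + 8.5(p − 13) = -219.5 + 8.5p.
333 - 5p = -219.5 + 8.5p gives buyer price pb = 1105/27; sellers receive ps = 1105/27 − 13 = 754/27.
New quantity: q = 333 − 5(1105/27) = 3466/27.
Revenue = 13 × 3466/27 = 45058/27.

Tax revenue = 45058/27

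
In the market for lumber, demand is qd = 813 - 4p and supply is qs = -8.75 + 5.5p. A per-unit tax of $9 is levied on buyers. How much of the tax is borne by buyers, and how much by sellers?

Buyers bear 99/19, sellers bear 72/19

Pre-tax equilibrium: p* = 86.5, q* = 467.
Tax on buyers shifts demand to qd = 813 − 4(p + 9) = 777 - 4p.
777 - 4p = -8.75 + 5.5p gives seller price ps = 3143/38; buyers pay pb = 3143/38 + 9 = 3485/38.
New quantity: q = 813 − 4(3485/38) = 8477/19.
Buyer burden = 3485/38 − 86.5 = 99/19; seller burden = 86.5 − 3143/38 = 72/19.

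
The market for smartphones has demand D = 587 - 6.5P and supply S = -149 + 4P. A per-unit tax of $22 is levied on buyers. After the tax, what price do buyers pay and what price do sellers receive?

Buyers pay 1648/21, sellers receive 1186/21

Pre-tax equilibrium: P* = 1472/21, Q* = 2759/21.
Tax on buyers shifts demand to D = 587 − 6.5(P + 22) = 444 - 6.5P.
444 - 6.5P = -149 + 4P gives seller price Ps = 1186/21; buyers pay Pb = 1186/21 + 22 = 1648/21.
New quantity: Q = 587 − 6.5(1648/21) = 1615/21.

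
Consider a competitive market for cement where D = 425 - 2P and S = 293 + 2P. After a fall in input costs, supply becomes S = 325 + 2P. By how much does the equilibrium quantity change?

Original equilibrium: P* = 33, Q* = 359.
New equilibrium: 425 - 2P = 325 + 2P, so 100 = 4P and P' = 25; Q' = 425 − 2(25) = 375.
Change in quantity: 375 − 359 = 16.

ΔQ = 16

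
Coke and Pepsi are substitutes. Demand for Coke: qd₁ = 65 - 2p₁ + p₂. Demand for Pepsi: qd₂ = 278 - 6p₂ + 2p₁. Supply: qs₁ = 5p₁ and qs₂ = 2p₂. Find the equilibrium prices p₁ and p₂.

Market 1: 65 - 2p₁ + p₂ = 5p₁ → 7p₁ - p₂ = 65.
Market 2: 8p₂ - 2p₁ = 278.
Eliminating p₂: 8×(1) + 1×(2) gives 54p₁ = 798, so p₁ = 133/9.
Back-substitute into (2): p₂ = (278 + 2×133/9) / 8 = 346/9.

p₁ = 133/9, p₂ = 346/9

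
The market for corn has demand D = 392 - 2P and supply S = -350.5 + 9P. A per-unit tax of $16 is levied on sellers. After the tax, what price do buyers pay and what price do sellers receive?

Buyers pay 1773/22, sellers receive 1421/22

Pre-tax equilibrium: P* = 67.5, Q* = 257.
Tax on sellers shifts supply to S = -350.5 + 9(P − 16) = -494.5 + 9P.
392 - 2P = -494.5 + 9P gives buyer price Pb = 1773/22; sellers receive Ps = 1773/22 − 16 = 1421/22.
New quantity: Q = 392 − 2(1773/22) = 2539/11.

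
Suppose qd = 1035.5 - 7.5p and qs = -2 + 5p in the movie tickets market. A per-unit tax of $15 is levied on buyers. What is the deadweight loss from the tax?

Pre-tax equilibrium: p* = 83, q* = 413.
Tax on buyers shifts demand to qd = 1035.5 − 7.5(p + 15) = 923 - 7.5p.
923 - 7.5p = -2 + 5p gives seller price ps = 74; buyers pay pb = 74 + 15 = 89.
New quantity: q = 1035.5 − 7.5(89) = 368.
DWL = ½ × 15 × (413 − 368) = 337.5.

Deadweight loss = 337.5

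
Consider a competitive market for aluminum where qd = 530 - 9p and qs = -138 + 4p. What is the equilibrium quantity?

Set qd = qs: 530 - 9p = -138 + 4p.
668 = 13p, so p* = 668/13.
q* = 530 − 9(668/13) = 878/13.

q* = 878/13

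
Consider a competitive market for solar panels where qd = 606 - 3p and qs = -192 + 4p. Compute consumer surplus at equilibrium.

Equilibrium: 606 - 3p = -192 + 4p gives p* = 114, q* = 264.
Demand choke price (qd = 0): p = 202.
CS = ½(202 − 114)(264) = 11616.

Consumer surplus = 11616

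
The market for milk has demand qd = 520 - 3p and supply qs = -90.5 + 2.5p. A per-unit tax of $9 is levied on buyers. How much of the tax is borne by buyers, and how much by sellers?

Pre-tax equilibrium: p* = 111, q* = 187.
Tax on buyers shifts demand to qd = 520 − 3(p + 9) = 493 - 3p.
493 - 3p = -90.5 + 2.5p gives seller price ps = 1167/11; buyers pay pb = 1167/11 + 9 = 1266/11.
New quantity: q = 520 − 3(1266/11) = 1922/11.
Buyer burden = 1266/11 − 111 = 45/11; seller burden = 111 − 1167/11 = 54/11.

Buyers bear 45/11, sellers bear 54/11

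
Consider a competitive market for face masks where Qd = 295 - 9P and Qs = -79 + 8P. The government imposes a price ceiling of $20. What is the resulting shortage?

Equilibrium price would be P* = 22, so the ceiling at 20 binds.
At P = 20: Qd = 295 − 9(20) = 115, Qs = -79 + 8(20) = 81.
Shortage = 115 − 81 = 34.

Shortage = 34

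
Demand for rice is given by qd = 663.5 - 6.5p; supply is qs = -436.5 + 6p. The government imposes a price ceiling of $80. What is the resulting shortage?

Equilibrium price would be p* = 88, so the ceiling at 80 binds.
At p = 80: qd = 663.5 − 6.5(80) = 143.5, qs = -436.5 + 6(80) = 43.5.
Shortage = 143.5 − 43.5 = 100.

Shortage = 100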